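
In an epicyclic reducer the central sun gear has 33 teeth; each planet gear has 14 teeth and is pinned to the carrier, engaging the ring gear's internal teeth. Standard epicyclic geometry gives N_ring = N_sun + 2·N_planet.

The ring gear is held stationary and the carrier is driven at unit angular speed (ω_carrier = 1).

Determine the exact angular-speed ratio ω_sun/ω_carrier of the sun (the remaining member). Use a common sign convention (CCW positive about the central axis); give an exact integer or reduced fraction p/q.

N_ring = 33 + 2·14 = 61
33(ω_s−ω_c) = −61(ω_r−ω_c),  ω_r=0, ω_c=1
ω_s = 1 − (61/33)(0−1) = 94/33
ω_s/ω_c = 94/33

94/33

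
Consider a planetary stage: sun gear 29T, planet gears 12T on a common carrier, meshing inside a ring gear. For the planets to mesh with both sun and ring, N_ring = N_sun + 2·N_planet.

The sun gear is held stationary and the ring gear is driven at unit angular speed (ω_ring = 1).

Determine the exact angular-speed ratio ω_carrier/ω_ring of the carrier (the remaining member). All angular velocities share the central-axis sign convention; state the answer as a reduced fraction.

53/82

N_ring = 29 + 2·12 = 53
29(ω_s−ω_c) = −53(ω_r−ω_c),  ω_s=0, ω_r=1
29(0−ω_c) = −53(1−ω_c)  ⇒  82ω_c = 53  ⇒  ω_c = 53/82
ω_c/ω_r = 53/82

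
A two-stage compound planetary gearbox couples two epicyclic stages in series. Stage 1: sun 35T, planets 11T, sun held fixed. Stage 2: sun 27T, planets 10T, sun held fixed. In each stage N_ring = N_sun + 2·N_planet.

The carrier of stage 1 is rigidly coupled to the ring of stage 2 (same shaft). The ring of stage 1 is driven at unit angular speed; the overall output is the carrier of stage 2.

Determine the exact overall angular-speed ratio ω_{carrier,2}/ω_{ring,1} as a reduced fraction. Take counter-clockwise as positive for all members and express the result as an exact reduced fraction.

Stage 1: N_ring = 35 + 2·11 = 57
Stage 1: 35(ω_s−ω_c) = −57(ω_r−ω_c),  ω_s=0, ω_r=1
Stage 1: 35(0−ω_c) = −57(1−ω_c)  ⇒  92ω_c = 57  ⇒  ω_c = 57/92
  ⇒ ω_c¹/ω_r¹ = 57/92
Stage 2: N_ring = 27 + 2·10 = 47
Stage 2: 27(ω_s−ω_c) = −47(ω_r−ω_c),  ω_s=0, ω_r=1
Stage 2: 27(0−ω_c) = −47(1−ω_c)  ⇒  74ω_c = 47  ⇒  ω_c = 47/74
  ⇒ ω_c²/ω_r² = 47/74
Coupling ω_r² = ω_c¹ ⇒ overall = 57/92 × 47/74 = 2679/6808

2679/6808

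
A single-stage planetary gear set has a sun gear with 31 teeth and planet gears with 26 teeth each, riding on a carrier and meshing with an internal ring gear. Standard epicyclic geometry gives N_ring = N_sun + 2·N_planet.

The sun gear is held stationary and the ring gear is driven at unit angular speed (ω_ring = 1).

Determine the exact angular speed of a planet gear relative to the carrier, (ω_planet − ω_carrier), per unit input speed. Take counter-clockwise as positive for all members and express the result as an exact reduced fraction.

2573/2964

N_ring = 31 + 2·26 = 83
31(ω_s−ω_c) = −83(ω_r−ω_c),  ω_s=0, ω_r=1
31(0−ω_c) = −83(1−ω_c)  ⇒  114ω_c = 83  ⇒  ω_c = 83/114
sun–planet: 31·(0−83/114) = −26·(ω_p−ω_c)  ⇒  ω_p−ω_c = −(31/26)·(-83/114) = 2573/2964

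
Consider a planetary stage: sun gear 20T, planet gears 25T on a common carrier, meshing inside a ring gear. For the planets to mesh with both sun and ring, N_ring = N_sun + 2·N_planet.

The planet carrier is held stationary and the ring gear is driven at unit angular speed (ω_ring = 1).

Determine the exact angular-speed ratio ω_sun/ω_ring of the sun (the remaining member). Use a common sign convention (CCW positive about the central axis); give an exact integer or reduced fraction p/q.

N_ring = 20 + 2·25 = 70
20(ω_s−ω_c) = −70(ω_r−ω_c),  ω_c=0, ω_r=1
ω_s = 0 − (70/20)(1−0) = -7/2
ω_s/ω_r = -7/2

-7/2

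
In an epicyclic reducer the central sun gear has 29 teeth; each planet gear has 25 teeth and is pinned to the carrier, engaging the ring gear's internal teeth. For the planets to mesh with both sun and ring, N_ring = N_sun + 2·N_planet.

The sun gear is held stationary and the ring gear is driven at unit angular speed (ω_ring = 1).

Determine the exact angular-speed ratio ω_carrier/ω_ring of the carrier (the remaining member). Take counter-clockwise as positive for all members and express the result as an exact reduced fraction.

79/108

N_ring = 29 + 2·25 = 79
29(ω_s−ω_c) = −79(ω_r−ω_c),  ω_s=0, ω_r=1
29(0−ω_c) = −79(1−ω_c)  ⇒  108ω_c = 79  ⇒  ω_c = 79/108
ω_c/ω_r = 79/108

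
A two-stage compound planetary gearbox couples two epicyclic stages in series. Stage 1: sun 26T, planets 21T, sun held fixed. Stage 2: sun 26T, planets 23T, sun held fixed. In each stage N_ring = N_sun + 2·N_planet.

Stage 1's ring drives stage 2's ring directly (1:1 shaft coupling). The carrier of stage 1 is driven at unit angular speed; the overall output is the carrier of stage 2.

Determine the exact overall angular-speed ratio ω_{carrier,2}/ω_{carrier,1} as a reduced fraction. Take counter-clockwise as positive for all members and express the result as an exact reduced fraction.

846/833

Stage 1: N_ring = 26 + 2·21 = 68
Stage 1: 26(ω_s−ω_c) = −68(ω_r−ω_c),  ω_s=0, ω_c=1
Stage 1: ω_r = 1 − (26/68)(0−1) = 47/34
  ⇒ ω_r¹/ω_c¹ = 47/34
Stage 2: N_ring = 26 + 2·23 = 72
Stage 2: 26(ω_s−ω_c) = −72(ω_r−ω_c),  ω_s=0, ω_r=1
Stage 2: 26(0−ω_c) = −72(1−ω_c)  ⇒  98ω_c = 72  ⇒  ω_c = 36/49
  ⇒ ω_c²/ω_r² = 36/49
Coupling ω_r² = ω_r¹ ⇒ overall = 47/34 × 36/49 = 846/833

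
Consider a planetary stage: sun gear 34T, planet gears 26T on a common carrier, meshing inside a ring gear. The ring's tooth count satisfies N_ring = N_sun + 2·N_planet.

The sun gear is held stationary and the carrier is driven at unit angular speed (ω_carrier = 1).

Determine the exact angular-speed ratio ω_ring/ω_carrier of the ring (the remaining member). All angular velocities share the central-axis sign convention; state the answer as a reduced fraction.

N_ring = 34 + 2·26 = 86
34(ω_s−ω_c) = −86(ω_r−ω_c),  ω_s=0, ω_c=1
ω_r = 1 − (34/86)(0−1) = 60/43
ω_r/ω_c = 60/43

60/43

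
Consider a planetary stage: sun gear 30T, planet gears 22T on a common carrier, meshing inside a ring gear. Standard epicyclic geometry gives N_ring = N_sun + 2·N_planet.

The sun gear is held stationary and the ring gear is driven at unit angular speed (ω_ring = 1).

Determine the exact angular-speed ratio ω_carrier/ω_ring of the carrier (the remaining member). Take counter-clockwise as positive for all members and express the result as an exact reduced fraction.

N_ring = 30 + 2·22 = 74
30(ω_s−ω_c) = −74(ω_r−ω_c),  ω_s=0, ω_r=1
30(0−ω_c) = −74(1−ω_c)  ⇒  104ω_c = 74  ⇒  ω_c = 37/52
ω_c/ω_r = 37/52

37/52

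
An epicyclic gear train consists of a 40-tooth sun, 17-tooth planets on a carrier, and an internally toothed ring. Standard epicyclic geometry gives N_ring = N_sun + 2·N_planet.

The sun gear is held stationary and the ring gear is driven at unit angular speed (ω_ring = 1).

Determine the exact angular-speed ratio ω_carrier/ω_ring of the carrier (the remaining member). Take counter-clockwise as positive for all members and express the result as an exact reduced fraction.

37/57

N_ring = 40 + 2·17 = 74
40(ω_s−ω_c) = −74(ω_r−ω_c),  ω_s=0, ω_r=1
40(0−ω_c) = −74(1−ω_c)  ⇒  114ω_c = 74  ⇒  ω_c = 37/57
ω_c/ω_r = 37/57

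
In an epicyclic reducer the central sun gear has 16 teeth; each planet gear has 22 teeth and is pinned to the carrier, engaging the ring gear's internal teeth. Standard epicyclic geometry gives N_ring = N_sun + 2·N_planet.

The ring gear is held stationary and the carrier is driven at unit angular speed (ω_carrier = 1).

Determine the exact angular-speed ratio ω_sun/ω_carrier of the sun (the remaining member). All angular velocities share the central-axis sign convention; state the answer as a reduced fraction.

N_ring = 16 + 2·22 = 60
16(ω_s−ω_c) = −60(ω_r−ω_c),  ω_r=0, ω_c=1
ω_s = 1 − (60/16)(0−1) = 19/4
ω_s/ω_c = 19/4

19/4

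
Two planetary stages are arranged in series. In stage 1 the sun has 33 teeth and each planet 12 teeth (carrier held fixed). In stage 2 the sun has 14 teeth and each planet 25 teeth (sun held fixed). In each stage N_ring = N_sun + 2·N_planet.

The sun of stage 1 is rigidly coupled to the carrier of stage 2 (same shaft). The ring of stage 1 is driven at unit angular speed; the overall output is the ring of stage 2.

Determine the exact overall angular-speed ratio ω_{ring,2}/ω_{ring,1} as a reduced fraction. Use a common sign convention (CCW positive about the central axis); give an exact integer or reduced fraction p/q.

-741/352

Stage 1: N_ring = 33 + 2·12 = 57
Stage 1: 33(ω_s−ω_c) = −57(ω_r−ω_c),  ω_c=0, ω_r=1
Stage 1: ω_s = 0 − (57/33)(1−0) = -19/11
  ⇒ ω_s¹/ω_r¹ = -19/11
Stage 2: N_ring = 14 + 2·25 = 64
Stage 2: 14(ω_s−ω_c) = −64(ω_r−ω_c),  ω_s=0, ω_c=1
Stage 2: ω_r = 1 − (14/64)(0−1) = 39/32
  ⇒ ω_r²/ω_c² = 39/32
Coupling ω_c² = ω_s¹ ⇒ overall = -19/11 × 39/32 = -741/352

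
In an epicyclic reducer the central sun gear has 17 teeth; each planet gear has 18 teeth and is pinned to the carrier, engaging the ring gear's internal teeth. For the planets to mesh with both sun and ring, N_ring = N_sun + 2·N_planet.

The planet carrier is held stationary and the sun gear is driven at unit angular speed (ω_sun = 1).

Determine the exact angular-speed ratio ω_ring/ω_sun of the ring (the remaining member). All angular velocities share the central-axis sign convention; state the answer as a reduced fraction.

-17/53

N_ring = 17 + 2·18 = 53
17(ω_s−ω_c) = −53(ω_r−ω_c),  ω_c=0, ω_s=1
ω_r = 0 − (17/53)(1−0) = -17/53
ω_r/ω_s = -17/53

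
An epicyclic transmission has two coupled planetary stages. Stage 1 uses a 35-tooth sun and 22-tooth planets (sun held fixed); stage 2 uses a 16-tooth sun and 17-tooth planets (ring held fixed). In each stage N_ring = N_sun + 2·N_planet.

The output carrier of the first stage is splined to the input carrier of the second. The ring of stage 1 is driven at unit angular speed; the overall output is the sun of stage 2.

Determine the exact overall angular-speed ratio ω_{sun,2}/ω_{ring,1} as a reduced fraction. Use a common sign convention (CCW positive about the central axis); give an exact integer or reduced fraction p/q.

Stage 1: N_ring = 35 + 2·22 = 79
Stage 1: 35(ω_s−ω_c) = −79(ω_r−ω_c),  ω_s=0, ω_r=1
Stage 1: 35(0−ω_c) = −79(1−ω_c)  ⇒  114ω_c = 79  ⇒  ω_c = 79/114
  ⇒ ω_c¹/ω_r¹ = 79/114
Stage 2: N_ring = 16 + 2·17 = 50
Stage 2: 16(ω_s−ω_c) = −50(ω_r−ω_c),  ω_r=0, ω_c=1
Stage 2: ω_s = 1 − (50/16)(0−1) = 33/8
  ⇒ ω_s²/ω_c² = 33/8
Coupling ω_c² = ω_c¹ ⇒ overall = 79/114 × 33/8 = 869/304

869/304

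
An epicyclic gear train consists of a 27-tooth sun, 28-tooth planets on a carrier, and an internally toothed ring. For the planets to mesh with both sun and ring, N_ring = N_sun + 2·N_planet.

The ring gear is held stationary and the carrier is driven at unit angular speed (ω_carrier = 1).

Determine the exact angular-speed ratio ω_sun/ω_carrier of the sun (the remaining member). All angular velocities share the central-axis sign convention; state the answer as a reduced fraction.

N_ring = 27 + 2·28 = 83
27(ω_s−ω_c) = −83(ω_r−ω_c),  ω_r=0, ω_c=1
ω_s = 1 − (83/27)(0−1) = 110/27
ω_s/ω_c = 110/27

110/27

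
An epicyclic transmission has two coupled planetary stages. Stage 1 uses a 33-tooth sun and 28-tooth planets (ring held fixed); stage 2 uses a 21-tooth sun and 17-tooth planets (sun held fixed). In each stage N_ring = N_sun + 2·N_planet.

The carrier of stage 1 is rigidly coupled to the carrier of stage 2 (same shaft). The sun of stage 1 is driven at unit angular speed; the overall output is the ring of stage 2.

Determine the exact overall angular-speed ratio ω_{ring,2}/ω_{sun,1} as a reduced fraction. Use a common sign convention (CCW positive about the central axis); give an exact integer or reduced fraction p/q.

114/305

Stage 1: N_ring = 33 + 2·28 = 89
Stage 1: 33(ω_s−ω_c) = −89(ω_r−ω_c),  ω_r=0, ω_s=1
Stage 1: 33(1−ω_c) = −89(0−ω_c)  ⇒  122ω_c = 33  ⇒  ω_c = 33/122
  ⇒ ω_c¹/ω_s¹ = 33/122
Stage 2: N_ring = 21 + 2·17 = 55
Stage 2: 21(ω_s−ω_c) = −55(ω_r−ω_c),  ω_s=0, ω_c=1
Stage 2: ω_r = 1 − (21/55)(0−1) = 76/55
  ⇒ ω_r²/ω_c² = 76/55
Coupling ω_c² = ω_c¹ ⇒ overall = 33/122 × 76/55 = 114/305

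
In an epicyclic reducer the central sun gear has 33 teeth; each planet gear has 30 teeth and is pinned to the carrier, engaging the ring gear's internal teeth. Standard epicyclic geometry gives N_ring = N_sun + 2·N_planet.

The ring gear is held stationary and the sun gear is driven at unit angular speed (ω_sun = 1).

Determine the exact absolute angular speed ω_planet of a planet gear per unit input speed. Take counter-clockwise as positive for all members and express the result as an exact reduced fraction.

N_ring = 33 + 2·30 = 93
33(ω_s−ω_c) = −93(ω_r−ω_c),  ω_r=0, ω_s=1
33(1−ω_c) = −93(0−ω_c)  ⇒  126ω_c = 33  ⇒  ω_c = 11/42
sun–planet: 33·(1−11/42) = −30·(ω_p−ω_c)  ⇒  ω_p−ω_c = −(33/30)·(31/42) = -341/420
ω_p = 11/42 − 341/420 = -11/20

-11/20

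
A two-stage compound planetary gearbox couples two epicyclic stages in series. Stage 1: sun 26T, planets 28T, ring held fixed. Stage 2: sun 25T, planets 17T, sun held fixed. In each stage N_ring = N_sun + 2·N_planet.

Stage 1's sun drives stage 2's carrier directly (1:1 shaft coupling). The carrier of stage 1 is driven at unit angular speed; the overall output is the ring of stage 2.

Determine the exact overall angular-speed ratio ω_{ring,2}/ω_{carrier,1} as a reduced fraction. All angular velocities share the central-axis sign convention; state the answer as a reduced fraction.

4536/767

Stage 1: N_ring = 26 + 2·28 = 82
Stage 1: 26(ω_s−ω_c) = −82(ω_r−ω_c),  ω_r=0, ω_c=1
Stage 1: ω_s = 1 − (82/26)(0−1) = 54/13
  ⇒ ω_s¹/ω_c¹ = 54/13
Stage 2: N_ring = 25 + 2·17 = 59
Stage 2: 25(ω_s−ω_c) = −59(ω_r−ω_c),  ω_s=0, ω_c=1
Stage 2: ω_r = 1 − (25/59)(0−1) = 84/59
  ⇒ ω_r²/ω_c² = 84/59
Coupling ω_c² = ω_s¹ ⇒ overall = 54/13 × 84/59 = 4536/767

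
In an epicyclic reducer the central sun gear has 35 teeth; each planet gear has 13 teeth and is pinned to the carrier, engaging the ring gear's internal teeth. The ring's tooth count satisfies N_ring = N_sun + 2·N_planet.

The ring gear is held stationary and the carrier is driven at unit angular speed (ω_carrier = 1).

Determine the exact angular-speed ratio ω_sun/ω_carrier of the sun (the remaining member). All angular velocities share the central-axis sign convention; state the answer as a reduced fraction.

N_ring = 35 + 2·13 = 61
35(ω_s−ω_c) = −61(ω_r−ω_c),  ω_r=0, ω_c=1
ω_s = 1 − (61/35)(0−1) = 96/35
ω_s/ω_c = 96/35

96/35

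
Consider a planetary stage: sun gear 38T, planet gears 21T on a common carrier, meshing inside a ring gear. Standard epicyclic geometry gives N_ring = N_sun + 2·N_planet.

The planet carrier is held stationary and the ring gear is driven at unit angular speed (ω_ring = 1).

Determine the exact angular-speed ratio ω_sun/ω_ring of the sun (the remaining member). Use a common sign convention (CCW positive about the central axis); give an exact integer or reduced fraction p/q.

N_ring = 38 + 2·21 = 80
38(ω_s−ω_c) = −80(ω_r−ω_c),  ω_c=0, ω_r=1
ω_s = 0 − (80/38)(1−0) = -40/19
ω_s/ω_r = -40/19

-40/19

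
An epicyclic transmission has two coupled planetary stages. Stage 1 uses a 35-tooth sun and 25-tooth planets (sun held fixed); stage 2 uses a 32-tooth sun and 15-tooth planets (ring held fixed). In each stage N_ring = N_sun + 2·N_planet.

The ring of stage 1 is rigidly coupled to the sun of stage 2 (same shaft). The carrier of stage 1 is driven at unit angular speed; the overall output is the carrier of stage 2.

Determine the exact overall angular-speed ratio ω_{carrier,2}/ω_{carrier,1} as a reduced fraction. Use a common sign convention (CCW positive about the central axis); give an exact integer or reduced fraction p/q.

Stage 1: N_ring = 35 + 2·25 = 85
Stage 1: 35(ω_s−ω_c) = −85(ω_r−ω_c),  ω_s=0, ω_c=1
Stage 1: ω_r = 1 − (35/85)(0−1) = 24/17
  ⇒ ω_r¹/ω_c¹ = 24/17
Stage 2: N_ring = 32 + 2·15 = 62
Stage 2: 32(ω_s−ω_c) = −62(ω_r−ω_c),  ω_r=0, ω_s=1
Stage 2: 32(1−ω_c) = −62(0−ω_c)  ⇒  94ω_c = 32  ⇒  ω_c = 16/47
  ⇒ ω_c²/ω_s² = 16/47
Coupling ω_s² = ω_r¹ ⇒ overall = 24/17 × 16/47 = 384/799

384/799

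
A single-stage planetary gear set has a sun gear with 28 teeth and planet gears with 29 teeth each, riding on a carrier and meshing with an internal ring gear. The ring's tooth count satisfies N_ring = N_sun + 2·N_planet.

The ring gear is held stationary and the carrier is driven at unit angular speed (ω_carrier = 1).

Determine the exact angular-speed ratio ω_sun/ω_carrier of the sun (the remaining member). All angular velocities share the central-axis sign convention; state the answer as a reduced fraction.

57/14

N_ring = 28 + 2·29 = 86
28(ω_s−ω_c) = −86(ω_r−ω_c),  ω_r=0, ω_c=1
ω_s = 1 − (86/28)(0−1) = 57/14
ω_s/ω_c = 57/14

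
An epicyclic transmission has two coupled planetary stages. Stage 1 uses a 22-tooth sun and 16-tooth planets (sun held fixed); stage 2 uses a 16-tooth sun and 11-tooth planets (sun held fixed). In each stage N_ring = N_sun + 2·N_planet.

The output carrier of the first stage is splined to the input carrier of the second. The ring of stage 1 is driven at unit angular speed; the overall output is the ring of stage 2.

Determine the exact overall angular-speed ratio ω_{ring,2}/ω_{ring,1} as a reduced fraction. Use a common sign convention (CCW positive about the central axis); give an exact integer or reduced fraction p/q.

Stage 1: N_ring = 22 + 2·16 = 54
Stage 1: 22(ω_s−ω_c) = −54(ω_r−ω_c),  ω_s=0, ω_r=1
Stage 1: 22(0−ω_c) = −54(1−ω_c)  ⇒  76ω_c = 54  ⇒  ω_c = 27/38
  ⇒ ω_c¹/ω_r¹ = 27/38
Stage 2: N_ring = 16 + 2·11 = 38
Stage 2: 16(ω_s−ω_c) = −38(ω_r−ω_c),  ω_s=0, ω_c=1
Stage 2: ω_r = 1 − (16/38)(0−1) = 27/19
  ⇒ ω_r²/ω_c² = 27/19
Coupling ω_c² = ω_c¹ ⇒ overall = 27/38 × 27/19 = 729/722

729/722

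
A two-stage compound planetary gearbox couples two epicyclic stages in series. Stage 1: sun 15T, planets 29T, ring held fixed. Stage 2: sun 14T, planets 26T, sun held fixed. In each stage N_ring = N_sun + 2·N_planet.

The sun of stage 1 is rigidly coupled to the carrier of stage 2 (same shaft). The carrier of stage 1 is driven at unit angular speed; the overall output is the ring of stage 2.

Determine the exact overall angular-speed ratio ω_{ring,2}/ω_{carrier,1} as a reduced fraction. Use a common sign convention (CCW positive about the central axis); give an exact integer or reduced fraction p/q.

Stage 1: N_ring = 15 + 2·29 = 73
Stage 1: 15(ω_s−ω_c) = −73(ω_r−ω_c),  ω_r=0, ω_c=1
Stage 1: ω_s = 1 − (73/15)(0−1) = 88/15
  ⇒ ω_s¹/ω_c¹ = 88/15
Stage 2: N_ring = 14 + 2·26 = 66
Stage 2: 14(ω_s−ω_c) = −66(ω_r−ω_c),  ω_s=0, ω_c=1
Stage 2: ω_r = 1 − (14/66)(0−1) = 40/33
  ⇒ ω_r²/ω_c² = 40/33
Coupling ω_c² = ω_s¹ ⇒ overall = 88/15 × 40/33 = 64/9

64/9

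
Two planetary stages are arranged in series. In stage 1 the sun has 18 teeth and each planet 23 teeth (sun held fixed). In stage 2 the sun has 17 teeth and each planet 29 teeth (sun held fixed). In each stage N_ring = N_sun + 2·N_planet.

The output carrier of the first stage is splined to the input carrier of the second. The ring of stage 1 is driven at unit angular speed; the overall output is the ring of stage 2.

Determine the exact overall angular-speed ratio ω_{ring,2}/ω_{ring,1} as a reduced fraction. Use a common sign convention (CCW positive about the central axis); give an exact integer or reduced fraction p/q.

2944/3075

Stage 1: N_ring = 18 + 2·23 = 64
Stage 1: 18(ω_s−ω_c) = −64(ω_r−ω_c),  ω_s=0, ω_r=1
Stage 1: 18(0−ω_c) = −64(1−ω_c)  ⇒  82ω_c = 64  ⇒  ω_c = 32/41
  ⇒ ω_c¹/ω_r¹ = 32/41
Stage 2: N_ring = 17 + 2·29 = 75
Stage 2: 17(ω_s−ω_c) = −75(ω_r−ω_c),  ω_s=0, ω_c=1
Stage 2: ω_r = 1 − (17/75)(0−1) = 92/75
  ⇒ ω_r²/ω_c² = 92/75
Coupling ω_c² = ω_c¹ ⇒ overall = 32/41 × 92/75 = 2944/3075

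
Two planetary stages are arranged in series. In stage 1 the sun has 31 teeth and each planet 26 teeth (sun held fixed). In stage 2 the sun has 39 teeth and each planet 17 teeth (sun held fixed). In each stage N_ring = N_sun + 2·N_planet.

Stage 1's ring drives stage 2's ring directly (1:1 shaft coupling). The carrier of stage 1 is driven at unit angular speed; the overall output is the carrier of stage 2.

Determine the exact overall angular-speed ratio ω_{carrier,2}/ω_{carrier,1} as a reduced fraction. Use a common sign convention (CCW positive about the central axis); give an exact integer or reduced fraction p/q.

Stage 1: N_ring = 31 + 2·26 = 83
Stage 1: 31(ω_s−ω_c) = −83(ω_r−ω_c),  ω_s=0, ω_c=1
Stage 1: ω_r = 1 − (31/83)(0−1) = 114/83
  ⇒ ω_r¹/ω_c¹ = 114/83
Stage 2: N_ring = 39 + 2·17 = 73
Stage 2: 39(ω_s−ω_c) = −73(ω_r−ω_c),  ω_s=0, ω_r=1
Stage 2: 39(0−ω_c) = −73(1−ω_c)  ⇒  112ω_c = 73  ⇒  ω_c = 73/112
  ⇒ ω_c²/ω_r² = 73/112
Coupling ω_r² = ω_r¹ ⇒ overall = 114/83 × 73/112 = 4161/4648

4161/4648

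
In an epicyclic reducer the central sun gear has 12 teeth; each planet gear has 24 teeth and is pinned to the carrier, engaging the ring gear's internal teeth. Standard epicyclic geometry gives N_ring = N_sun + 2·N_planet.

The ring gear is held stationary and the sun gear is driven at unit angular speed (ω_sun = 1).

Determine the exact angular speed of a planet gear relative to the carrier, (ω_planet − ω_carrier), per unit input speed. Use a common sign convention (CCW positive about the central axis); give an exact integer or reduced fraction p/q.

N_ring = 12 + 2·24 = 60
12(ω_s−ω_c) = −60(ω_r−ω_c),  ω_r=0, ω_s=1
12(1−ω_c) = −60(0−ω_c)  ⇒  72ω_c = 12  ⇒  ω_c = 1/6
sun–planet: 12·(1−1/6) = −24·(ω_p−ω_c)  ⇒  ω_p−ω_c = −(12/24)·(5/6) = -5/12

-5/12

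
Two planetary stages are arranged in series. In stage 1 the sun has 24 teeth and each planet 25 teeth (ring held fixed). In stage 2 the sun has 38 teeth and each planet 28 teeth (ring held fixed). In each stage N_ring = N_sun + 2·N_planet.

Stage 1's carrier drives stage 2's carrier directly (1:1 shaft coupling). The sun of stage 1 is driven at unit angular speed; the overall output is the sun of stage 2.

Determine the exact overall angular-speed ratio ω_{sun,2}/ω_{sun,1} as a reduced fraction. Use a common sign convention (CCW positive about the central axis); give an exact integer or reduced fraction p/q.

Stage 1: N_ring = 24 + 2·25 = 74
Stage 1: 24(ω_s−ω_c) = −74(ω_r−ω_c),  ω_r=0, ω_s=1
Stage 1: 24(1−ω_c) = −74(0−ω_c)  ⇒  98ω_c = 24  ⇒  ω_c = 12/49
  ⇒ ω_c¹/ω_s¹ = 12/49
Stage 2: N_ring = 38 + 2·28 = 94
Stage 2: 38(ω_s−ω_c) = −94(ω_r−ω_c),  ω_r=0, ω_c=1
Stage 2: ω_s = 1 − (94/38)(0−1) = 66/19
  ⇒ ω_s²/ω_c² = 66/19
Coupling ω_c² = ω_c¹ ⇒ overall = 12/49 × 66/19 = 792/931

792/931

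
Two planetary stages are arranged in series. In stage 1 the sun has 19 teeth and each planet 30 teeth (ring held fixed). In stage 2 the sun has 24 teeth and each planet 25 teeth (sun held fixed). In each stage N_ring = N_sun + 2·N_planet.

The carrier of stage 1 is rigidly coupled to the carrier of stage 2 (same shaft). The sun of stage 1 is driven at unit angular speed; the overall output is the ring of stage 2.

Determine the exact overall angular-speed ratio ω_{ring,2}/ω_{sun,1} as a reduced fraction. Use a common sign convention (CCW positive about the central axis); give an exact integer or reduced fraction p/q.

Stage 1: N_ring = 19 + 2·30 = 79
Stage 1: 19(ω_s−ω_c) = −79(ω_r−ω_c),  ω_r=0, ω_s=1
Stage 1: 19(1−ω_c) = −79(0−ω_c)  ⇒  98ω_c = 19  ⇒  ω_c = 19/98
  ⇒ ω_c¹/ω_s¹ = 19/98
Stage 2: N_ring = 24 + 2·25 = 74
Stage 2: 24(ω_s−ω_c) = −74(ω_r−ω_c),  ω_s=0, ω_c=1
Stage 2: ω_r = 1 − (24/74)(0−1) = 49/37
  ⇒ ω_r²/ω_c² = 49/37
Coupling ω_c² = ω_c¹ ⇒ overall = 19/98 × 49/37 = 19/74

19/74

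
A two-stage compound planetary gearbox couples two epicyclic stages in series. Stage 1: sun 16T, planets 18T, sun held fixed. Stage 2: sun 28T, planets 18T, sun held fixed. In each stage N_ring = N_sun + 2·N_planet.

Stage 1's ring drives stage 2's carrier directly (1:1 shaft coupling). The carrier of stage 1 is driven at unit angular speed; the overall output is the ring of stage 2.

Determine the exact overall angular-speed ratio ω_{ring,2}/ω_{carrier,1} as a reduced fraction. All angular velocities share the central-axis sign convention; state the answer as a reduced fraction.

391/208

Stage 1: N_ring = 16 + 2·18 = 52
Stage 1: 16(ω_s−ω_c) = −52(ω_r−ω_c),  ω_s=0, ω_c=1
Stage 1: ω_r = 1 − (16/52)(0−1) = 17/13
  ⇒ ω_r¹/ω_c¹ = 17/13
Stage 2: N_ring = 28 + 2·18 = 64
Stage 2: 28(ω_s−ω_c) = −64(ω_r−ω_c),  ω_s=0, ω_c=1
Stage 2: ω_r = 1 − (28/64)(0−1) = 23/16
  ⇒ ω_r²/ω_c² = 23/16
Coupling ω_c² = ω_r¹ ⇒ overall = 17/13 × 23/16 = 391/208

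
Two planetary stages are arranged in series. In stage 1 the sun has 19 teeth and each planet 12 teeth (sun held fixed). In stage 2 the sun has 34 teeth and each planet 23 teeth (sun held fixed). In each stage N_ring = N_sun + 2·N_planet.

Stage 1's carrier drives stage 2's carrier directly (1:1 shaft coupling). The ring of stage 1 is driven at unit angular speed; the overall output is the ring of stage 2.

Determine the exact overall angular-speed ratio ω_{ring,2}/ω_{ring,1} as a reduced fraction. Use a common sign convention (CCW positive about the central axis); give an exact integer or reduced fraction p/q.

Stage 1: N_ring = 19 + 2·12 = 43
Stage 1: 19(ω_s−ω_c) = −43(ω_r−ω_c),  ω_s=0, ω_r=1
Stage 1: 19(0−ω_c) = −43(1−ω_c)  ⇒  62ω_c = 43  ⇒  ω_c = 43/62
  ⇒ ω_c¹/ω_r¹ = 43/62
Stage 2: N_ring = 34 + 2·23 = 80
Stage 2: 34(ω_s−ω_c) = −80(ω_r−ω_c),  ω_s=0, ω_c=1
Stage 2: ω_r = 1 − (34/80)(0−1) = 57/40
  ⇒ ω_r²/ω_c² = 57/40
Coupling ω_c² = ω_c¹ ⇒ overall = 43/62 × 57/40 = 2451/2480

2451/2480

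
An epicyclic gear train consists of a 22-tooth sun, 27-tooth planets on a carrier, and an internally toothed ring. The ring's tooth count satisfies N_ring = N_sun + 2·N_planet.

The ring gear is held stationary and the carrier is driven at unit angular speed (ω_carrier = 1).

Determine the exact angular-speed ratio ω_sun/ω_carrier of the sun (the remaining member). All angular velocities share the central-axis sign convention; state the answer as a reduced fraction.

N_ring = 22 + 2·27 = 76
22(ω_s−ω_c) = −76(ω_r−ω_c),  ω_r=0, ω_c=1
ω_s = 1 − (76/22)(0−1) = 49/11
ω_s/ω_c = 49/11

49/11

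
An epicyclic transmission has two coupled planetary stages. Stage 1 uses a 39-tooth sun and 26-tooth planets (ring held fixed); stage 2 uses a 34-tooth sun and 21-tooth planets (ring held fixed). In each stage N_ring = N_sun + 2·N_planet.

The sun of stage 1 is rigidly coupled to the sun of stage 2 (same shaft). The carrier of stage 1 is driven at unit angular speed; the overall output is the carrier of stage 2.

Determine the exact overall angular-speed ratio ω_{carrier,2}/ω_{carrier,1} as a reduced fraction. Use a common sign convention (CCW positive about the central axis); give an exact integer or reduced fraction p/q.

34/33

Stage 1: N_ring = 39 + 2·26 = 91
Stage 1: 39(ω_s−ω_c) = −91(ω_r−ω_c),  ω_r=0, ω_c=1
Stage 1: ω_s = 1 − (91/39)(0−1) = 10/3
  ⇒ ω_s¹/ω_c¹ = 10/3
Stage 2: N_ring = 34 + 2·21 = 76
Stage 2: 34(ω_s−ω_c) = −76(ω_r−ω_c),  ω_r=0, ω_s=1
Stage 2: 34(1−ω_c) = −76(0−ω_c)  ⇒  110ω_c = 34  ⇒  ω_c = 17/55
  ⇒ ω_c²/ω_s² = 17/55
Coupling ω_s² = ω_s¹ ⇒ overall = 10/3 × 17/55 = 34/33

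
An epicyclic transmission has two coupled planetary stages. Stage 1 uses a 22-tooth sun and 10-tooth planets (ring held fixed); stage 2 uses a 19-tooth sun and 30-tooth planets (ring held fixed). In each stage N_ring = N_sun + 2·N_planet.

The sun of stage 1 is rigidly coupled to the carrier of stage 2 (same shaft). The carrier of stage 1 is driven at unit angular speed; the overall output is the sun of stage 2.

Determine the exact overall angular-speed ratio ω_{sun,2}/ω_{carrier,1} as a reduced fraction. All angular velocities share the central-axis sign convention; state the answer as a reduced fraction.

Stage 1: N_ring = 22 + 2·10 = 42
Stage 1: 22(ω_s−ω_c) = −42(ω_r−ω_c),  ω_r=0, ω_c=1
Stage 1: ω_s = 1 − (42/22)(0−1) = 32/11
  ⇒ ω_s¹/ω_c¹ = 32/11
Stage 2: N_ring = 19 + 2·30 = 79
Stage 2: 19(ω_s−ω_c) = −79(ω_r−ω_c),  ω_r=0, ω_c=1
Stage 2: ω_s = 1 − (79/19)(0−1) = 98/19
  ⇒ ω_s²/ω_c² = 98/19
Coupling ω_c² = ω_s¹ ⇒ overall = 32/11 × 98/19 = 3136/209

3136/209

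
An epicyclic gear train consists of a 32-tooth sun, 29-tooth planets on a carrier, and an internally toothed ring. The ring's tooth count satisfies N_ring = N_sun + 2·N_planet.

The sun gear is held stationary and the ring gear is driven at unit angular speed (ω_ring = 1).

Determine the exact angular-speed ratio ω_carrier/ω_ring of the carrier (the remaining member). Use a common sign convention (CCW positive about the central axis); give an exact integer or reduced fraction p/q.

N_ring = 32 + 2·29 = 90
32(ω_s−ω_c) = −90(ω_r−ω_c),  ω_s=0, ω_r=1
32(0−ω_c) = −90(1−ω_c)  ⇒  122ω_c = 90  ⇒  ω_c = 45/61
ω_c/ω_r = 45/61

45/61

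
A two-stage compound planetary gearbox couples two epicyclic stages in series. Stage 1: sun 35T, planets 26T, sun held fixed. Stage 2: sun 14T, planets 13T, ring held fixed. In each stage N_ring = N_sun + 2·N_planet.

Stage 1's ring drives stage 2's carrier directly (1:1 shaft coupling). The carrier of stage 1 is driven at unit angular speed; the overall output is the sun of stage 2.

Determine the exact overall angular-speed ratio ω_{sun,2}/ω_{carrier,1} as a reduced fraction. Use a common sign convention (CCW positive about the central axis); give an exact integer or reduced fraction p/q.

1098/203

Stage 1: N_ring = 35 + 2·26 = 87
Stage 1: 35(ω_s−ω_c) = −87(ω_r−ω_c),  ω_s=0, ω_c=1
Stage 1: ω_r = 1 − (35/87)(0−1) = 122/87
  ⇒ ω_r¹/ω_c¹ = 122/87
Stage 2: N_ring = 14 + 2·13 = 40
Stage 2: 14(ω_s−ω_c) = −40(ω_r−ω_c),  ω_r=0, ω_c=1
Stage 2: ω_s = 1 − (40/14)(0−1) = 27/7
  ⇒ ω_s²/ω_c² = 27/7
Coupling ω_c² = ω_r¹ ⇒ overall = 122/87 × 27/7 = 1098/203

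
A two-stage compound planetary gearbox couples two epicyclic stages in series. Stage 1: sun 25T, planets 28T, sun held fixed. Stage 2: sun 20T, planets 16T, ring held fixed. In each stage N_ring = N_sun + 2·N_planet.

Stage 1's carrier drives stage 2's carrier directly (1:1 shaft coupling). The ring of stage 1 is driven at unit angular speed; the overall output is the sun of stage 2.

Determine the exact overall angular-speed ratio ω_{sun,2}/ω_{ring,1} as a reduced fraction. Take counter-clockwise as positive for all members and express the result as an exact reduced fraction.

729/265

Stage 1: N_ring = 25 + 2·28 = 81
Stage 1: 25(ω_s−ω_c) = −81(ω_r−ω_c),  ω_s=0, ω_r=1
Stage 1: 25(0−ω_c) = −81(1−ω_c)  ⇒  106ω_c = 81  ⇒  ω_c = 81/106
  ⇒ ω_c¹/ω_r¹ = 81/106
Stage 2: N_ring = 20 + 2·16 = 52
Stage 2: 20(ω_s−ω_c) = −52(ω_r−ω_c),  ω_r=0, ω_c=1
Stage 2: ω_s = 1 − (52/20)(0−1) = 18/5
  ⇒ ω_s²/ω_c² = 18/5
Coupling ω_c² = ω_c¹ ⇒ overall = 81/106 × 18/5 = 729/265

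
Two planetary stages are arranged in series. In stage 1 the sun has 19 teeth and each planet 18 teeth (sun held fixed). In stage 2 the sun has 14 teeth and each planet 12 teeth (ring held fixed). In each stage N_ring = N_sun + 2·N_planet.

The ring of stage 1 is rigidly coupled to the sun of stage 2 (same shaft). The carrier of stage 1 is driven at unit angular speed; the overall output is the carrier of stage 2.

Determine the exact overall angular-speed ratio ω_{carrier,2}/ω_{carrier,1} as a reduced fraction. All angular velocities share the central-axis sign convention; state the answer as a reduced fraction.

Stage 1: N_ring = 19 + 2·18 = 55
Stage 1: 19(ω_s−ω_c) = −55(ω_r−ω_c),  ω_s=0, ω_c=1
Stage 1: ω_r = 1 − (19/55)(0−1) = 74/55
  ⇒ ω_r¹/ω_c¹ = 74/55
Stage 2: N_ring = 14 + 2·12 = 38
Stage 2: 14(ω_s−ω_c) = −38(ω_r−ω_c),  ω_r=0, ω_s=1
Stage 2: 14(1−ω_c) = −38(0−ω_c)  ⇒  52ω_c = 14  ⇒  ω_c = 7/26
  ⇒ ω_c²/ω_s² = 7/26
Coupling ω_s² = ω_r¹ ⇒ overall = 74/55 × 7/26 = 259/715

259/715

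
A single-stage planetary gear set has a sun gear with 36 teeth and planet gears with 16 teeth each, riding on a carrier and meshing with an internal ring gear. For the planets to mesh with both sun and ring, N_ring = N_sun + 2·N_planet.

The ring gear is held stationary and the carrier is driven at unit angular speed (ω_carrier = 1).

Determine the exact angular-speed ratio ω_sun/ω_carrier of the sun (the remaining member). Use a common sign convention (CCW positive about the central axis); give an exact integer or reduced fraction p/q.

N_ring = 36 + 2·16 = 68
36(ω_s−ω_c) = −68(ω_r−ω_c),  ω_r=0, ω_c=1
ω_s = 1 − (68/36)(0−1) = 26/9
ω_s/ω_c = 26/9

26/9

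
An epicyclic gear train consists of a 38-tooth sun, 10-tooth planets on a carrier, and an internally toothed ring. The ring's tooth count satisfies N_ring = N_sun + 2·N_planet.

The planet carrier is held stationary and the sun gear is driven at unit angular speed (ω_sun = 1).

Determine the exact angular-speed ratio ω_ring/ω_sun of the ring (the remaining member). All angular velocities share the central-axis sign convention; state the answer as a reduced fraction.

-19/29

N_ring = 38 + 2·10 = 58
38(ω_s−ω_c) = −58(ω_r−ω_c),  ω_c=0, ω_s=1
ω_r = 0 − (38/58)(1−0) = -19/29
ω_r/ω_s = -19/29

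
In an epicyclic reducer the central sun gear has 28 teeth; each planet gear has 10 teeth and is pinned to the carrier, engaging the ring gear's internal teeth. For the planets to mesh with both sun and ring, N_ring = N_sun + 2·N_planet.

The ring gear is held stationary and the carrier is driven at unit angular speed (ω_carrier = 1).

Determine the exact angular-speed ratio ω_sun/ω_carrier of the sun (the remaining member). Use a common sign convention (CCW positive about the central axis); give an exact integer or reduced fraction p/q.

N_ring = 28 + 2·10 = 48
28(ω_s−ω_c) = −48(ω_r−ω_c),  ω_r=0, ω_c=1
ω_s = 1 − (48/28)(0−1) = 19/7
ω_s/ω_c = 19/7

19/7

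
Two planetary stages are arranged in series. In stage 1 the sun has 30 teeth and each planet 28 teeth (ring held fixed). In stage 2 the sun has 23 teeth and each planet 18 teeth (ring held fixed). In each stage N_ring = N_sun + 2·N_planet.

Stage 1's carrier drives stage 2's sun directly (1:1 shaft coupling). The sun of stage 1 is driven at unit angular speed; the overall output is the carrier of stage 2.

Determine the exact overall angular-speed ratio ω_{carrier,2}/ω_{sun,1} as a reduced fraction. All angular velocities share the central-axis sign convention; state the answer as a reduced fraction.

345/4756

Stage 1: N_ring = 30 + 2·28 = 86
Stage 1: 30(ω_s−ω_c) = −86(ω_r−ω_c),  ω_r=0, ω_s=1
Stage 1: 30(1−ω_c) = −86(0−ω_c)  ⇒  116ω_c = 30  ⇒  ω_c = 15/58
  ⇒ ω_c¹/ω_s¹ = 15/58
Stage 2: N_ring = 23 + 2·18 = 59
Stage 2: 23(ω_s−ω_c) = −59(ω_r−ω_c),  ω_r=0, ω_s=1
Stage 2: 23(1−ω_c) = −59(0−ω_c)  ⇒  82ω_c = 23  ⇒  ω_c = 23/82
  ⇒ ω_c²/ω_s² = 23/82
Coupling ω_s² = ω_c¹ ⇒ overall = 15/58 × 23/82 = 345/4756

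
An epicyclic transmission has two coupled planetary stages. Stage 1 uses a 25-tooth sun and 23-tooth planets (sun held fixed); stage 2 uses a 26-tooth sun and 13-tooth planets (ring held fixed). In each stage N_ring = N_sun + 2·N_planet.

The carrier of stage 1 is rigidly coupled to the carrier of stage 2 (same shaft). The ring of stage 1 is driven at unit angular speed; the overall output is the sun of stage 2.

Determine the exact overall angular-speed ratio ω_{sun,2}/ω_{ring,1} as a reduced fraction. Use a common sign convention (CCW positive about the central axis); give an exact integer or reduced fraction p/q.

Stage 1: N_ring = 25 + 2·23 = 71
Stage 1: 25(ω_s−ω_c) = −71(ω_r−ω_c),  ω_s=0, ω_r=1
Stage 1: 25(0−ω_c) = −71(1−ω_c)  ⇒  96ω_c = 71  ⇒  ω_c = 71/96
  ⇒ ω_c¹/ω_r¹ = 71/96
Stage 2: N_ring = 26 + 2·13 = 52
Stage 2: 26(ω_s−ω_c) = −52(ω_r−ω_c),  ω_r=0, ω_c=1
Stage 2: ω_s = 1 − (52/26)(0−1) = 3
  ⇒ ω_s²/ω_c² = 3
Coupling ω_c² = ω_c¹ ⇒ overall = 71/96 × 3 = 71/32

71/32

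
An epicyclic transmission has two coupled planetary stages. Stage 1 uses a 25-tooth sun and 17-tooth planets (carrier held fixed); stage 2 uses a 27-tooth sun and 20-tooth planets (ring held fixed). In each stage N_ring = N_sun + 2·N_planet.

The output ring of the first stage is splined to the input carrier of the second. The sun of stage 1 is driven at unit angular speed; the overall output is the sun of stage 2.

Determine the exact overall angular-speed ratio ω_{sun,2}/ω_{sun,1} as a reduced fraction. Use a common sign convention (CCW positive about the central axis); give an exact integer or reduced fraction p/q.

Stage 1: N_ring = 25 + 2·17 = 59
Stage 1: 25(ω_s−ω_c) = −59(ω_r−ω_c),  ω_c=0, ω_s=1
Stage 1: ω_r = 0 − (25/59)(1−0) = -25/59
  ⇒ ω_r¹/ω_s¹ = -25/59
Stage 2: N_ring = 27 + 2·20 = 67
Stage 2: 27(ω_s−ω_c) = −67(ω_r−ω_c),  ω_r=0, ω_c=1
Stage 2: ω_s = 1 − (67/27)(0−1) = 94/27
  ⇒ ω_s²/ω_c² = 94/27
Coupling ω_c² = ω_r¹ ⇒ overall = -25/59 × 94/27 = -2350/1593

-2350/1593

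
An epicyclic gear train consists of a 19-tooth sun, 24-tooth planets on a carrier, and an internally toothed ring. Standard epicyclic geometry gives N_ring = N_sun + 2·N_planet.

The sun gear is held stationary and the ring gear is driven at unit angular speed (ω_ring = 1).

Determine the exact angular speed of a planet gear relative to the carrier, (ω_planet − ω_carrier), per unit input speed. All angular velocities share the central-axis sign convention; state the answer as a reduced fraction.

1273/2064

N_ring = 19 + 2·24 = 67
19(ω_s−ω_c) = −67(ω_r−ω_c),  ω_s=0, ω_r=1
19(0−ω_c) = −67(1−ω_c)  ⇒  86ω_c = 67  ⇒  ω_c = 67/86
sun–planet: 19·(0−67/86) = −24·(ω_p−ω_c)  ⇒  ω_p−ω_c = −(19/24)·(-67/86) = 1273/2064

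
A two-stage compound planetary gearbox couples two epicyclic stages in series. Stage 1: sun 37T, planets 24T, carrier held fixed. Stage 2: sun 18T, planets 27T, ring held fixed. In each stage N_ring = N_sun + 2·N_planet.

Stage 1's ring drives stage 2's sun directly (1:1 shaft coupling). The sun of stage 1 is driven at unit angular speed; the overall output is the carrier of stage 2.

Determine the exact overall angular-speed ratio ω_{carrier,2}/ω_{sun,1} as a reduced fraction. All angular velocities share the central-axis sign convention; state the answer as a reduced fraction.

Stage 1: N_ring = 37 + 2·24 = 85
Stage 1: 37(ω_s−ω_c) = −85(ω_r−ω_c),  ω_c=0, ω_s=1
Stage 1: ω_r = 0 − (37/85)(1−0) = -37/85
  ⇒ ω_r¹/ω_s¹ = -37/85
Stage 2: N_ring = 18 + 2·27 = 72
Stage 2: 18(ω_s−ω_c) = −72(ω_r−ω_c),  ω_r=0, ω_s=1
Stage 2: 18(1−ω_c) = −72(0−ω_c)  ⇒  90ω_c = 18  ⇒  ω_c = 1/5
  ⇒ ω_c²/ω_s² = 1/5
Coupling ω_s² = ω_r¹ ⇒ overall = -37/85 × 1/5 = -37/425

-37/425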